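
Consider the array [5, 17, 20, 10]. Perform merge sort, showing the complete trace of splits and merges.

Merge sort trace:

Split: [5, 17, 20, 10] -> [5, 17] and [20, 10]
  Split: [5, 17] -> [5] and [17]
  Merge: [5] + [17] -> [5, 17]
  Split: [20, 10] -> [20] and [10]
  Merge: [20] + [10] -> [10, 20]
Merge: [5, 17] + [10, 20] -> [5, 10, 17, 20]

Final sorted array: [5, 10, 17, 20]

The merge sort proceeds by recursively splitting the array and merging sorted halves.
After all merges, the sorted array is [5, 10, 17, 20].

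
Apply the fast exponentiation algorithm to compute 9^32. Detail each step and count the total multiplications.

Computing 9^32 by squaring (build up from 9^1; each line after the first costs one multiplication):

9^1 = 9
9^2 = (9^1)^2 = 9^2 = 81
9^4 = (9^2)^2 = 81^2 = 6561
9^8 = (9^4)^2 = 6561^2 = 43046721
9^16 = (9^8)^2 = 43046721^2 = 1853020188851841
9^32 = (9^16)^2 = 1853020188851841^2 = 3433683820292512484657849089281

Result: 3433683820292512484657849089281
Multiplications needed: 5 (5 lines after 9^1)

9^32 = 3433683820292512484657849089281. Using exponentiation by squaring, this requires 5 multiplications. The key idea: if the exponent is even, square the half-power; if odd, multiply by the base once.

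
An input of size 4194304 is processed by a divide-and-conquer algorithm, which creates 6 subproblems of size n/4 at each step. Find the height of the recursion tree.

For divide and conquer with division factor 4:

Problem sizes at each level:
Level 0: 4194304
Level 1: 1048576
Level 2: 262144
Level 3: 65536
Level 4: 16384
Level 5: 4096
Level 6: 1024
Level 7: 256
Level 8: 64
Level 9: 16
Level 10: 4
Level 11: 1

The root is level 0 and the size-1 base case is level 11 (the tree spans levels 0 through 11, i.e. 12 levels counting the root), so the depth is the number of divisions: log_4(4194304) = 11

The recursion tree depth is log_4(4194304) = 11. At each level, the problem size is divided by 4, so it takes 11 divisions to reduce to a base case of size 1. The algorithm makes 6 recursive calls at each level.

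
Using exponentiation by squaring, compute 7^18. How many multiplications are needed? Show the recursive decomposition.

Computing 7^18 by squaring (build up from 7^1; each line after the first costs one multiplication):

7^1 = 7
7^2 = (7^1)^2 = 7^2 = 49
7^4 = (7^2)^2 = 49^2 = 2401
7^8 = (7^4)^2 = 2401^2 = 5764801
7^9 = 7 * 7^8 = 7 * 5764801 = 40353607
7^18 = (7^9)^2 = 40353607^2 = 1628413597910449

Result: 1628413597910449
Multiplications needed: 5 (5 lines after 7^1)

7^18 = 1628413597910449. Using exponentiation by squaring, this requires 5 multiplications. The key idea: if the exponent is even, square the half-power; if odd, multiply by the base once.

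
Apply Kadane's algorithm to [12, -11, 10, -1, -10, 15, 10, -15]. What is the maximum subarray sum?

Using Kadane's algorithm on [12, -11, 10, -1, -10, 15, 10, -15]:

Scanning through the array:
Position 1 (value -11): max_ending_here = 1, max_so_far = 12
Position 2 (value 10): max_ending_here = 11, max_so_far = 12
Position 3 (value -1): max_ending_here = 10, max_so_far = 12
Position 4 (value -10): max_ending_here = 0, max_so_far = 12
Position 5 (value 15): max_ending_here = 15, max_so_far = 15
Position 6 (value 10): max_ending_here = 25, max_so_far = 25
Position 7 (value -15): max_ending_here = 10, max_so_far = 25

Maximum subarray: [12, -11, 10, -1, -10, 15, 10]
Maximum sum: 25

The maximum subarray is [12, -11, 10, -1, -10, 15, 10] with sum 25. This subarray runs from index 0 to index 6.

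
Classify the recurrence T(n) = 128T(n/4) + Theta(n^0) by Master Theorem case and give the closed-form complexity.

Master Theorem for T(n) = 128T(n/4) + O(n^0):

a = 128, b = 4, c = 0
log_b(a) = log_4(128) = 3.5000

Case 1: c = 0 < log_4(128) = 3.5000
T(n) = O(n^(log_4 128))

For T(n) = 128T(n/4) + O(n^0): log_4(128) = 3.5000. This is Case 1 of the Master Theorem (c < log_b(a), work dominated by leaves), giving O(n^(log_4 128)).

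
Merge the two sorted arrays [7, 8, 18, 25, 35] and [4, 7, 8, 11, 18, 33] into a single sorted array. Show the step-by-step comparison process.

Merging process:

Compare 7 vs 4: take 4 from right. Merged: [4]
Compare 7 vs 7: take 7 from left. Merged: [4, 7]
Compare 8 vs 7: take 7 from right. Merged: [4, 7, 7]
Compare 8 vs 8: take 8 from left. Merged: [4, 7, 7, 8]
Compare 18 vs 8: take 8 from right. Merged: [4, 7, 7, 8, 8]
Compare 18 vs 11: take 11 from right. Merged: [4, 7, 7, 8, 8, 11]
Compare 18 vs 18: take 18 from left. Merged: [4, 7, 7, 8, 8, 11, 18]
Compare 25 vs 18: take 18 from right. Merged: [4, 7, 7, 8, 8, 11, 18, 18]
Compare 25 vs 33: take 25 from left. Merged: [4, 7, 7, 8, 8, 11, 18, 18, 25]
Compare 35 vs 33: take 33 from right. Merged: [4, 7, 7, 8, 8, 11, 18, 18, 25, 33]
Append remaining from left: [35]. Merged: [4, 7, 7, 8, 8, 11, 18, 18, 25, 33, 35]

Final merged array: [4, 7, 7, 8, 8, 11, 18, 18, 25, 33, 35]
Total comparisons: 10

The merged array is [4, 7, 7, 8, 8, 11, 18, 18, 25, 33, 35], requiring 10 comparisons. The merge step runs in O(n) time where n is the total number of elements.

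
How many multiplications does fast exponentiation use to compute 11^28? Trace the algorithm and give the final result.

Computing 11^28 by squaring (build up from 11^1; each line after the first costs one multiplication):

11^1 = 11
11^2 = (11^1)^2 = 11^2 = 121
11^3 = 11 * 11^2 = 11 * 121 = 1331
11^6 = (11^3)^2 = 1331^2 = 1771561
11^7 = 11 * 11^6 = 11 * 1771561 = 19487171
11^14 = (11^7)^2 = 19487171^2 = 379749833583241
11^28 = (11^14)^2 = 379749833583241^2 = 144209936106499234037676064081

Result: 144209936106499234037676064081
Multiplications needed: 6 (6 lines after 11^1)

11^28 = 144209936106499234037676064081. Using exponentiation by squaring, this requires 6 multiplications. The key idea: if the exponent is even, square the half-power; if odd, multiply by the base once.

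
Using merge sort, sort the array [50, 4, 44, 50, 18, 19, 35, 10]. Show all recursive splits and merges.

Merge sort trace:

Split: [50, 4, 44, 50, 18, 19, 35, 10] -> [50, 4, 44, 50] and [18, 19, 35, 10]
  Split: [50, 4, 44, 50] -> [50, 4] and [44, 50]
    Split: [50, 4] -> [50] and [4]
    Merge: [50] + [4] -> [4, 50]
    Split: [44, 50] -> [44] and [50]
    Merge: [44] + [50] -> [44, 50]
  Merge: [4, 50] + [44, 50] -> [4, 44, 50, 50]
  Split: [18, 19, 35, 10] -> [18, 19] and [35, 10]
    Split: [18, 19] -> [18] and [19]
    Merge: [18] + [19] -> [18, 19]
    Split: [35, 10] -> [35] and [10]
    Merge: [35] + [10] -> [10, 35]
  Merge: [18, 19] + [10, 35] -> [10, 18, 19, 35]
Merge: [4, 44, 50, 50] + [10, 18, 19, 35] -> [4, 10, 18, 19, 35, 44, 50, 50]

Final sorted array: [4, 10, 18, 19, 35, 44, 50, 50]

The merge sort proceeds by recursively splitting the array and merging sorted halves.
After all merges, the sorted array is [4, 10, 18, 19, 35, 44, 50, 50].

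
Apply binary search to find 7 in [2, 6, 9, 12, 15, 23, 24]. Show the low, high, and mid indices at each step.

Binary search for 7 in [2, 6, 9, 12, 15, 23, 24]:

lo=0, hi=6, mid=3, arr[mid]=12 -> 12 > 7, search left half
lo=0, hi=2, mid=1, arr[mid]=6 -> 6 < 7, search right half
lo=2, hi=2, mid=2, arr[mid]=9 -> 9 > 7, search left half
lo=2 > hi=1, target 7 not found

Binary search determines that 7 is not in the array after 3 comparisons. The search space was exhausted without finding the target.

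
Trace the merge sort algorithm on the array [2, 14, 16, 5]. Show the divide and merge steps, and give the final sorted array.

Merge sort trace:

Split: [2, 14, 16, 5] -> [2, 14] and [16, 5]
  Split: [2, 14] -> [2] and [14]
  Merge: [2] + [14] -> [2, 14]
  Split: [16, 5] -> [16] and [5]
  Merge: [16] + [5] -> [5, 16]
Merge: [2, 14] + [5, 16] -> [2, 5, 14, 16]

Final sorted array: [2, 5, 14, 16]

The merge sort proceeds by recursively splitting the array and merging sorted halves.
After all merges, the sorted array is [2, 5, 14, 16].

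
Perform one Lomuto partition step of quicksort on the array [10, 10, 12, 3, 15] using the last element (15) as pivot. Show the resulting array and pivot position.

Lomuto partition with pivot = 15:

Initial array: [10, 10, 12, 3, 15]

arr[0]=10 <= 15: swap with position 0, array becomes [10, 10, 12, 3, 15]
arr[1]=10 <= 15: swap with position 1, array becomes [10, 10, 12, 3, 15]
arr[2]=12 <= 15: swap with position 2, array becomes [10, 10, 12, 3, 15]
arr[3]=3 <= 15: swap with position 3, array becomes [10, 10, 12, 3, 15]

Place pivot at position 4: [10, 10, 12, 3, 15]
Pivot position: 4

After partitioning with pivot 15, the array becomes [10, 10, 12, 3, 15]. The pivot is placed at index 4. All elements to the left of the pivot are <= 15, and all elements to the right are > 15.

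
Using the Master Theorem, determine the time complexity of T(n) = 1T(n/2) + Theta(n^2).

Master Theorem for T(n) = 1T(n/2) + O(n^2):

a = 1, b = 2, c = 2
log_b(a) = log_2(1) = 0.0000

Case 3: c = 2 > log_2(1) = 0.0000
T(n) = O(n^2) = O(n^2)

For T(n) = 1T(n/2) + O(n^2): log_2(1) = 0.0000. This is Case 3 of the Master Theorem (c > log_b(a), work dominated by root), giving O(n^2).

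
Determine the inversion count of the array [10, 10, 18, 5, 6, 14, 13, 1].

Finding inversions in [10, 10, 18, 5, 6, 14, 13, 1]:

(0, 3): arr[0]=10 > arr[3]=5
(0, 4): arr[0]=10 > arr[4]=6
(0, 7): arr[0]=10 > arr[7]=1
(1, 3): arr[1]=10 > arr[3]=5
(1, 4): arr[1]=10 > arr[4]=6
(1, 7): arr[1]=10 > arr[7]=1
(2, 3): arr[2]=18 > arr[3]=5
(2, 4): arr[2]=18 > arr[4]=6
(2, 5): arr[2]=18 > arr[5]=14
(2, 6): arr[2]=18 > arr[6]=13
(2, 7): arr[2]=18 > arr[7]=1
(3, 7): arr[3]=5 > arr[7]=1
(4, 7): arr[4]=6 > arr[7]=1
(5, 6): arr[5]=14 > arr[6]=13
(5, 7): arr[5]=14 > arr[7]=1
(6, 7): arr[6]=13 > arr[7]=1

Total inversions: 16

The array has 16 inversion(s): (0,3), (0,4), (0,7), (1,3), (1,4), (1,7), (2,3), (2,4), (2,5), (2,6), (2,7), (3,7), (4,7), (5,6), (5,7), (6,7). Each pair (i,j) satisfies i < j and arr[i] > arr[j].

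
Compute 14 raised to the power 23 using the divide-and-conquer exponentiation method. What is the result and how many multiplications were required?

Computing 14^23 by squaring (build up from 14^1; each line after the first costs one multiplication):

14^1 = 14
14^2 = (14^1)^2 = 14^2 = 196
14^4 = (14^2)^2 = 196^2 = 38416
14^5 = 14 * 14^4 = 14 * 38416 = 537824
14^10 = (14^5)^2 = 537824^2 = 289254654976
14^11 = 14 * 14^10 = 14 * 289254654976 = 4049565169664
14^22 = (14^11)^2 = 4049565169664^2 = 16398978063355821105872896
14^23 = 14 * 14^22 = 14 * 16398978063355821105872896 = 229585692886981495482220544

Result: 229585692886981495482220544
Multiplications needed: 7 (7 lines after 14^1)

14^23 = 229585692886981495482220544. Using exponentiation by squaring, this requires 7 multiplications. The key idea: if the exponent is even, square the half-power; if odd, multiply by the base once.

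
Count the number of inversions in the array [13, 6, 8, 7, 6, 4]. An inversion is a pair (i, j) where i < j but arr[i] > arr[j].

Finding inversions in [13, 6, 8, 7, 6, 4]:

(0, 1): arr[0]=13 > arr[1]=6
(0, 2): arr[0]=13 > arr[2]=8
(0, 3): arr[0]=13 > arr[3]=7
(0, 4): arr[0]=13 > arr[4]=6
(0, 5): arr[0]=13 > arr[5]=4
(1, 5): arr[1]=6 > arr[5]=4
(2, 3): arr[2]=8 > arr[3]=7
(2, 4): arr[2]=8 > arr[4]=6
(2, 5): arr[2]=8 > arr[5]=4
(3, 4): arr[3]=7 > arr[4]=6
(3, 5): arr[3]=7 > arr[5]=4
(4, 5): arr[4]=6 > arr[5]=4

Total inversions: 12

The array has 12 inversion(s): (0,1), (0,2), (0,3), (0,4), (0,5), (1,5), (2,3), (2,4), (2,5), (3,4), (3,5), (4,5). Each pair (i,j) satisfies i < j and arr[i] > arr[j].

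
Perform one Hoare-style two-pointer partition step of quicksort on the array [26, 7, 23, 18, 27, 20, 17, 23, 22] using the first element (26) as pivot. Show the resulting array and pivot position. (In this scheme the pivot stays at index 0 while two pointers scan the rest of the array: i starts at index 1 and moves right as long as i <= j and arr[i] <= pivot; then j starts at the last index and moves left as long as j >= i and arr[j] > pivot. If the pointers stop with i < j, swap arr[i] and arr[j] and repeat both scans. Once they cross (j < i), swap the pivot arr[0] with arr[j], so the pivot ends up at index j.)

Hoare-style two-pointer partition with pivot = 26:

Initial array: [26, 7, 23, 18, 27, 20, 17, 23, 22]

Pointers start at i = 1, j = 8.
i stops at index 4 (arr[4]=27 > 26), j stops at index 8 (arr[8]=22 <= 26): swap arr[4] and arr[8], array becomes [26, 7, 23, 18, 22, 20, 17, 23, 27]
i ends at 8, j ends at 7: the pointers have crossed (j < i), so scanning stops.

Swap pivot arr[0] with arr[7] to place pivot at position 7: [23, 7, 23, 18, 22, 20, 17, 26, 27]
Pivot position: 7

After partitioning with pivot 26, the array becomes [23, 7, 23, 18, 22, 20, 17, 26, 27]. The pivot is placed at index 7. All elements to the left of the pivot are <= 26, and all elements to the right are > 26.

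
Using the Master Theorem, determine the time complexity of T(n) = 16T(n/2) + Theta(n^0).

Master Theorem for T(n) = 16T(n/2) + O(n^0):

a = 16, b = 2, c = 0
log_b(a) = log_2(16) = 4.0000

Case 1: c = 0 < log_2(16) = 4.0000
T(n) = O(n^(log_2 16)) = O(n^4)

For T(n) = 16T(n/2) + O(n^0): log_2(16) = 4.0000. This is Case 1 of the Master Theorem (c < log_b(a), work dominated by leaves), giving O(n^4).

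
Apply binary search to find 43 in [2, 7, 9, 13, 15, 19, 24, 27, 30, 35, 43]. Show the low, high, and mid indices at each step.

Binary search for 43 in [2, 7, 9, 13, 15, 19, 24, 27, 30, 35, 43]:

lo=0, hi=10, mid=5, arr[mid]=19 -> 19 < 43, search right half
lo=6, hi=10, mid=8, arr[mid]=30 -> 30 < 43, search right half
lo=9, hi=10, mid=9, arr[mid]=35 -> 35 < 43, search right half
lo=10, hi=10, mid=10, arr[mid]=43 -> Found target at index 10!

Binary search finds 43 at index 10 after 4 comparisons. The search repeatedly halves the search space by comparing with the middle element.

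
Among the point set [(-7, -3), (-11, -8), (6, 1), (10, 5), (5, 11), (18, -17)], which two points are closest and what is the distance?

Computing all pairwise distances among 6 points:

d((-7, -3), (-11, -8)) = 6.4031
d((-7, -3), (6, 1)) = 13.6015
d((-7, -3), (10, 5)) = 18.7883
d((-7, -3), (5, 11)) = 18.4391
d((-7, -3), (18, -17)) = 28.6531
d((-11, -8), (6, 1)) = 19.2354
d((-11, -8), (10, 5)) = 24.6982
d((-11, -8), (5, 11)) = 24.8395
d((-11, -8), (18, -17)) = 30.3645
d((6, 1), (10, 5)) = 5.6569 <-- minimum
d((6, 1), (5, 11)) = 10.0499
d((6, 1), (18, -17)) = 21.6333
d((10, 5), (5, 11)) = 7.8102
d((10, 5), (18, -17)) = 23.4094
d((5, 11), (18, -17)) = 30.8707

Closest pair: (6, 1) and (10, 5) with distance 5.6569

The closest pair is (6, 1) and (10, 5) with Euclidean distance 5.6569. For 6 points, brute-force pairwise comparison is shown above. For large n, the divide-and-conquer algorithm (sort by x, recurse on halves, check the dividing strip) achieves O(n log n).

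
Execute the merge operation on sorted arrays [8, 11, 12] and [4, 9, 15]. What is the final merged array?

Merging process:

Compare 8 vs 4: take 4 from right. Merged: [4]
Compare 8 vs 9: take 8 from left. Merged: [4, 8]
Compare 11 vs 9: take 9 from right. Merged: [4, 8, 9]
Compare 11 vs 15: take 11 from left. Merged: [4, 8, 9, 11]
Compare 12 vs 15: take 12 from left. Merged: [4, 8, 9, 11, 12]
Append remaining from right: [15]. Merged: [4, 8, 9, 11, 12, 15]

Final merged array: [4, 8, 9, 11, 12, 15]
Total comparisons: 5

The merged array is [4, 8, 9, 11, 12, 15], requiring 5 comparisons. The merge step runs in O(n) time where n is the total number of elements.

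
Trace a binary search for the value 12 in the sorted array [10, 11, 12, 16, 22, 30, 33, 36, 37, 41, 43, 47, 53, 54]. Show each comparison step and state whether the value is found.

Binary search for 12 in [10, 11, 12, 16, 22, 30, 33, 36, 37, 41, 43, 47, 53, 54]:

lo=0, hi=13, mid=6, arr[mid]=33 -> 33 > 12, search left half
lo=0, hi=5, mid=2, arr[mid]=12 -> Found target at index 2!

Binary search finds 12 at index 2 after 2 comparisons. The search repeatedly halves the search space by comparing with the middle element.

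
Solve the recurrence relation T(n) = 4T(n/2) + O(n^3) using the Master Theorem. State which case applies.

Master Theorem for T(n) = 4T(n/2) + O(n^3):

a = 4, b = 2, c = 3
log_b(a) = log_2(4) = 2.0000

Case 3: c = 3 > log_2(4) = 2.0000
T(n) = O(n^3) = O(n^3)

For T(n) = 4T(n/2) + O(n^3): log_2(4) = 2.0000. This is Case 3 of the Master Theorem (c > log_b(a), work dominated by root), giving O(n^3).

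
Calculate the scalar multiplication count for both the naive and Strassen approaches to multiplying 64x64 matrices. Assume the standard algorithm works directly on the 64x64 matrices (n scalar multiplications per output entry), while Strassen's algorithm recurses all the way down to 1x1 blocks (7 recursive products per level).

Matrix multiplication for 64x64 matrices:

Standard algorithm: 64^3 = 262144 multiplications
Strassen's algorithm: 7^(log2(64)) = 7^6 = 117649 multiplications
Savings: 262144 - 117649 = 144495 multiplications

Standard: 262144 multiplications (64^3). Strassen: 117649 multiplications (7^6). Strassen reduces 8 recursive multiplications to 7 at each level.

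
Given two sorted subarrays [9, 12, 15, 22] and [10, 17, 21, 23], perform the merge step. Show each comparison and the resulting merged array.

Merging process:

Compare 9 vs 10: take 9 from left. Merged: [9]
Compare 12 vs 10: take 10 from right. Merged: [9, 10]
Compare 12 vs 17: take 12 from left. Merged: [9, 10, 12]
Compare 15 vs 17: take 15 from left. Merged: [9, 10, 12, 15]
Compare 22 vs 17: take 17 from right. Merged: [9, 10, 12, 15, 17]
Compare 22 vs 21: take 21 from right. Merged: [9, 10, 12, 15, 17, 21]
Compare 22 vs 23: take 22 from left. Merged: [9, 10, 12, 15, 17, 21, 22]
Append remaining from right: [23]. Merged: [9, 10, 12, 15, 17, 21, 22, 23]

Final merged array: [9, 10, 12, 15, 17, 21, 22, 23]
Total comparisons: 7

The merged array is [9, 10, 12, 15, 17, 21, 22, 23], requiring 7 comparisons. The merge step runs in O(n) time where n is the total number of elements.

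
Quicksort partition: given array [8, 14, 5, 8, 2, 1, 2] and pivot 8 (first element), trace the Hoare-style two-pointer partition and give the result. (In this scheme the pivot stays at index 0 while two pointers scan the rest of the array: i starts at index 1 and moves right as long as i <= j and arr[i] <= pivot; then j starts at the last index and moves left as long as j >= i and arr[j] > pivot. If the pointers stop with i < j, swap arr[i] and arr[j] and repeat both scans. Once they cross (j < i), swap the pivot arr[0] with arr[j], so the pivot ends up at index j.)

Hoare-style two-pointer partition with pivot = 8:

Initial array: [8, 14, 5, 8, 2, 1, 2]

Pointers start at i = 1, j = 6.
i stops at index 1 (arr[1]=14 > 8), j stops at index 6 (arr[6]=2 <= 8): swap arr[1] and arr[6], array becomes [8, 2, 5, 8, 2, 1, 14]
i ends at 6, j ends at 5: the pointers have crossed (j < i), so scanning stops.

Swap pivot arr[0] with arr[5] to place pivot at position 5: [1, 2, 5, 8, 2, 8, 14]
Pivot position: 5

After partitioning with pivot 8, the array becomes [1, 2, 5, 8, 2, 8, 14]. The pivot is placed at index 5. All elements to the left of the pivot are <= 8, and all elements to the right are > 8.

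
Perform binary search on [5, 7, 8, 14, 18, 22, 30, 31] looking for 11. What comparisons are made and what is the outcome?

Binary search for 11 in [5, 7, 8, 14, 18, 22, 30, 31]:

lo=0, hi=7, mid=3, arr[mid]=14 -> 14 > 11, search left half
lo=0, hi=2, mid=1, arr[mid]=7 -> 7 < 11, search right half
lo=2, hi=2, mid=2, arr[mid]=8 -> 8 < 11, search right half
lo=3 > hi=2, target 11 not found

Binary search determines that 11 is not in the array after 3 comparisons. The search space was exhausted without finding the target.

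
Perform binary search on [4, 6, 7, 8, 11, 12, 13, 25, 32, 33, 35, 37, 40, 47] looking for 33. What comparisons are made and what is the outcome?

Binary search for 33 in [4, 6, 7, 8, 11, 12, 13, 25, 32, 33, 35, 37, 40, 47]:

lo=0, hi=13, mid=6, arr[mid]=13 -> 13 < 33, search right half
lo=7, hi=13, mid=10, arr[mid]=35 -> 35 > 33, search left half
lo=7, hi=9, mid=8, arr[mid]=32 -> 32 < 33, search right half
lo=9, hi=9, mid=9, arr[mid]=33 -> Found target at index 9!

Binary search finds 33 at index 9 after 4 comparisons. The search repeatedly halves the search space by comparing with the middle element.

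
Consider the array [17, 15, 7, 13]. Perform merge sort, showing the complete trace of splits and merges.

Merge sort trace:

Split: [17, 15, 7, 13] -> [17, 15] and [7, 13]
  Split: [17, 15] -> [17] and [15]
  Merge: [17] + [15] -> [15, 17]
  Split: [7, 13] -> [7] and [13]
  Merge: [7] + [13] -> [7, 13]
Merge: [15, 17] + [7, 13] -> [7, 13, 15, 17]

Final sorted array: [7, 13, 15, 17]

The merge sort proceeds by recursively splitting the array and merging sorted halves.
After all merges, the sorted array is [7, 13, 15, 17].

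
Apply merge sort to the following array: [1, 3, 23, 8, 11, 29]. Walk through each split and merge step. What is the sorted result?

Merge sort trace:

Split: [1, 3, 23, 8, 11, 29] -> [1, 3, 23] and [8, 11, 29]
  Split: [1, 3, 23] -> [1] and [3, 23]
    Split: [3, 23] -> [3] and [23]
    Merge: [3] + [23] -> [3, 23]
  Merge: [1] + [3, 23] -> [1, 3, 23]
  Split: [8, 11, 29] -> [8] and [11, 29]
    Split: [11, 29] -> [11] and [29]
    Merge: [11] + [29] -> [11, 29]
  Merge: [8] + [11, 29] -> [8, 11, 29]
Merge: [1, 3, 23] + [8, 11, 29] -> [1, 3, 8, 11, 23, 29]

Final sorted array: [1, 3, 8, 11, 23, 29]

The merge sort proceeds by recursively splitting the array and merging sorted halves.
After all merges, the sorted array is [1, 3, 8, 11, 23, 29].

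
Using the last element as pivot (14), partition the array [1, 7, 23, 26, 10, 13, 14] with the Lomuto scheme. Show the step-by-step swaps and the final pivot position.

Lomuto partition with pivot = 14:

Initial array: [1, 7, 23, 26, 10, 13, 14]

arr[0]=1 <= 14: swap with position 0, array becomes [1, 7, 23, 26, 10, 13, 14]
arr[1]=7 <= 14: swap with position 1, array becomes [1, 7, 23, 26, 10, 13, 14]
arr[2]=23 > 14: no swap
arr[3]=26 > 14: no swap
arr[4]=10 <= 14: swap with position 2, array becomes [1, 7, 10, 26, 23, 13, 14]
arr[5]=13 <= 14: swap with position 3, array becomes [1, 7, 10, 13, 23, 26, 14]

Place pivot at position 4: [1, 7, 10, 13, 14, 26, 23]
Pivot position: 4

After partitioning with pivot 14, the array becomes [1, 7, 10, 13, 14, 26, 23]. The pivot is placed at index 4. All elements to the left of the pivot are <= 14, and all elements to the right are > 14.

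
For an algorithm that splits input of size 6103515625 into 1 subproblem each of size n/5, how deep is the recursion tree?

For divide and conquer with division factor 5:

Problem sizes at each level:
Level 0: 6103515625
Level 1: 1220703125
Level 2: 244140625
Level 3: 48828125
Level 4: 9765625
Level 5: 1953125
Level 6: 390625
Level 7: 78125
Level 8: 15625
Level 9: 3125
Level 10: 625
Level 11: 125
Level 12: 25
Level 13: 5
Level 14: 1

The root is level 0 and the size-1 base case is level 14 (the tree spans levels 0 through 14, i.e. 15 levels counting the root), so the depth is the number of divisions: log_5(6103515625) = 14

The recursion tree depth is log_5(6103515625) = 14. At each level, the problem size is divided by 5, so it takes 14 divisions to reduce to a base case of size 1. The algorithm makes 1 recursive call at each level.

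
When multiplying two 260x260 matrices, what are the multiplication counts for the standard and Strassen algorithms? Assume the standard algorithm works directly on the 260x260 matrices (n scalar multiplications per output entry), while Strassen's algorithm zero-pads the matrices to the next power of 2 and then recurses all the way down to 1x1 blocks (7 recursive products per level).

Matrix multiplication for 260x260 matrices:

Strassen's algorithm requires power-of-2 dimensions. Pad 260x260 to 512x512 (next power of 2).

Standard algorithm: 260^3 = 17576000 multiplications
Strassen's algorithm: 7^(log2(512)) = 7^9 = 40353607 multiplications
Difference: 17576000 - 40353607 = -22777607 (Strassen uses MORE here due to padding overhead — for small or just-over-power-of-2 n, padding can outweigh the per-level savings)

Standard: 17576000 multiplications (260^3). Strassen: 40353607 multiplications (7^9, after padding to 512x512). Strassen reduces 8 recursive multiplications to 7 at each level.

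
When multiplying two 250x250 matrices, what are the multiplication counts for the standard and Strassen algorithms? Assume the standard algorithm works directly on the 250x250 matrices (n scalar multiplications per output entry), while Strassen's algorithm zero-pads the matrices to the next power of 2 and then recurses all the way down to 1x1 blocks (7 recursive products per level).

Matrix multiplication for 250x250 matrices:

Strassen's algorithm requires power-of-2 dimensions. Pad 250x250 to 256x256 (next power of 2).

Standard algorithm: 250^3 = 15625000 multiplications
Strassen's algorithm: 7^(log2(256)) = 7^8 = 5764801 multiplications
Savings: 15625000 - 5764801 = 9860199 multiplications

Standard: 15625000 multiplications (250^3). Strassen: 5764801 multiplications (7^8, after padding to 256x256). Strassen reduces 8 recursive multiplications to 7 at each level.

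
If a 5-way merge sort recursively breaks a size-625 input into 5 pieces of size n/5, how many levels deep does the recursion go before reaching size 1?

For divide and conquer with division factor 5:

Problem sizes at each level:
Level 0: 625
Level 1: 125
Level 2: 25
Level 3: 5
Level 4: 1

The root is level 0 and the size-1 base case is level 4 (the tree spans levels 0 through 4, i.e. 5 levels counting the root), so the depth is the number of divisions: log_5(625) = 4

The recursion tree depth is log_5(625) = 4. At each level, the problem size is divided by 5, so it takes 4 divisions to reduce to a base case of size 1. The algorithm makes 5 recursive calls at each level.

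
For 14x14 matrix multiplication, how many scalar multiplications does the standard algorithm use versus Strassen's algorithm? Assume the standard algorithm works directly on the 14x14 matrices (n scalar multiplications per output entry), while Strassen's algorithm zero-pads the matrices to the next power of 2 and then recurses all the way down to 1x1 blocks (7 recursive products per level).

Matrix multiplication for 14x14 matrices:

Strassen's algorithm requires power-of-2 dimensions. Pad 14x14 to 16x16 (next power of 2).

Standard algorithm: 14^3 = 2744 multiplications
Strassen's algorithm: 7^(log2(16)) = 7^4 = 2401 multiplications
Savings: 2744 - 2401 = 343 multiplications

Standard: 2744 multiplications (14^3). Strassen: 2401 multiplications (7^4, after padding to 16x16). Strassen reduces 8 recursive multiplications to 7 at each level.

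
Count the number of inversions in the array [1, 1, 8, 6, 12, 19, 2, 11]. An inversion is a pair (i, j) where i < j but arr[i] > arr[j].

Finding inversions in [1, 1, 8, 6, 12, 19, 2, 11]:

(2, 3): arr[2]=8 > arr[3]=6
(2, 6): arr[2]=8 > arr[6]=2
(3, 6): arr[3]=6 > arr[6]=2
(4, 6): arr[4]=12 > arr[6]=2
(4, 7): arr[4]=12 > arr[7]=11
(5, 6): arr[5]=19 > arr[6]=2
(5, 7): arr[5]=19 > arr[7]=11

Total inversions: 7

The array has 7 inversion(s): (2,3), (2,6), (3,6), (4,6), (4,7), (5,6), (5,7). Each pair (i,j) satisfies i < j and arr[i] > arr[j].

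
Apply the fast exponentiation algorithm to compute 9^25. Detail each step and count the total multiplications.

Computing 9^25 by squaring (build up from 9^1; each line after the first costs one multiplication):

9^1 = 9
9^2 = (9^1)^2 = 9^2 = 81
9^3 = 9 * 9^2 = 9 * 81 = 729
9^6 = (9^3)^2 = 729^2 = 531441
9^12 = (9^6)^2 = 531441^2 = 282429536481
9^24 = (9^12)^2 = 282429536481^2 = 79766443076872509863361
9^25 = 9 * 9^24 = 9 * 79766443076872509863361 = 717897987691852588770249

Result: 717897987691852588770249
Multiplications needed: 6 (6 lines after 9^1)

9^25 = 717897987691852588770249. Using exponentiation by squaring, this requires 6 multiplications. The key idea: if the exponent is even, square the half-power; if odd, multiply by the base once.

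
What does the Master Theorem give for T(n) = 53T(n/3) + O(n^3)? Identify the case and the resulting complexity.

Master Theorem for T(n) = 53T(n/3) + O(n^3):

a = 53, b = 3, c = 3
log_b(a) = log_3(53) = 3.6139

Case 1: c = 3 < log_3(53) = 3.6139
T(n) = O(n^(log_3 53))

For T(n) = 53T(n/3) + O(n^3): log_3(53) = 3.6139. This is Case 1 of the Master Theorem (c < log_b(a), work dominated by leaves), giving O(n^(log_3 53)).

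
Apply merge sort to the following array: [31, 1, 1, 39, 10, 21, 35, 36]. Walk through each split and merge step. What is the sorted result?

Merge sort trace:

Split: [31, 1, 1, 39, 10, 21, 35, 36] -> [31, 1, 1, 39] and [10, 21, 35, 36]
  Split: [31, 1, 1, 39] -> [31, 1] and [1, 39]
    Split: [31, 1] -> [31] and [1]
    Merge: [31] + [1] -> [1, 31]
    Split: [1, 39] -> [1] and [39]
    Merge: [1] + [39] -> [1, 39]
  Merge: [1, 31] + [1, 39] -> [1, 1, 31, 39]
  Split: [10, 21, 35, 36] -> [10, 21] and [35, 36]
    Split: [10, 21] -> [10] and [21]
    Merge: [10] + [21] -> [10, 21]
    Split: [35, 36] -> [35] and [36]
    Merge: [35] + [36] -> [35, 36]
  Merge: [10, 21] + [35, 36] -> [10, 21, 35, 36]
Merge: [1, 1, 31, 39] + [10, 21, 35, 36] -> [1, 1, 10, 21, 31, 35, 36, 39]

Final sorted array: [1, 1, 10, 21, 31, 35, 36, 39]

The merge sort proceeds by recursively splitting the array and merging sorted halves.
After all merges, the sorted array is [1, 1, 10, 21, 31, 35, 36, 39].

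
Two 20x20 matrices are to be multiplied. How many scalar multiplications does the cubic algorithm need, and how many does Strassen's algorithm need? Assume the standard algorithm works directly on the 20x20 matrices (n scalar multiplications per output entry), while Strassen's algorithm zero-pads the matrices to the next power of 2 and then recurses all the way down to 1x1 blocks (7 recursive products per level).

Matrix multiplication for 20x20 matrices:

Strassen's algorithm requires power-of-2 dimensions. Pad 20x20 to 32x32 (next power of 2).

Standard algorithm: 20^3 = 8000 multiplications
Strassen's algorithm: 7^(log2(32)) = 7^5 = 16807 multiplications
Difference: 8000 - 16807 = -8807 (Strassen uses MORE here due to padding overhead — for small or just-over-power-of-2 n, padding can outweigh the per-level savings)

Standard: 8000 multiplications (20^3). Strassen: 16807 multiplications (7^5, after padding to 32x32). Strassen reduces 8 recursive multiplications to 7 at each level.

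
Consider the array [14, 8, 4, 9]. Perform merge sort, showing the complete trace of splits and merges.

Merge sort trace:

Split: [14, 8, 4, 9] -> [14, 8] and [4, 9]
  Split: [14, 8] -> [14] and [8]
  Merge: [14] + [8] -> [8, 14]
  Split: [4, 9] -> [4] and [9]
  Merge: [4] + [9] -> [4, 9]
Merge: [8, 14] + [4, 9] -> [4, 8, 9, 14]

Final sorted array: [4, 8, 9, 14]

The merge sort proceeds by recursively splitting the array and merging sorted halves.
After all merges, the sorted array is [4, 8, 9, 14].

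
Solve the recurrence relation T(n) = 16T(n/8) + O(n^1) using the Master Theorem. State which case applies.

Master Theorem for T(n) = 16T(n/8) + O(n^1):

a = 16, b = 8, c = 1
log_b(a) = log_8(16) = 1.3333

Case 1: c = 1 < log_8(16) = 1.3333
T(n) = O(n^(log_8 16))

For T(n) = 16T(n/8) + O(n^1): log_8(16) = 1.3333. This is Case 1 of the Master Theorem (c < log_b(a), work dominated by leaves), giving O(n^(log_8 16)).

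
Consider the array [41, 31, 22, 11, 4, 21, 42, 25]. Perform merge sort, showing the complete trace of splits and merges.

Merge sort trace:

Split: [41, 31, 22, 11, 4, 21, 42, 25] -> [41, 31, 22, 11] and [4, 21, 42, 25]
  Split: [41, 31, 22, 11] -> [41, 31] and [22, 11]
    Split: [41, 31] -> [41] and [31]
    Merge: [41] + [31] -> [31, 41]
    Split: [22, 11] -> [22] and [11]
    Merge: [22] + [11] -> [11, 22]
  Merge: [31, 41] + [11, 22] -> [11, 22, 31, 41]
  Split: [4, 21, 42, 25] -> [4, 21] and [42, 25]
    Split: [4, 21] -> [4] and [21]
    Merge: [4] + [21] -> [4, 21]
    Split: [42, 25] -> [42] and [25]
    Merge: [42] + [25] -> [25, 42]
  Merge: [4, 21] + [25, 42] -> [4, 21, 25, 42]
Merge: [11, 22, 31, 41] + [4, 21, 25, 42] -> [4, 11, 21, 22, 25, 31, 41, 42]

Final sorted array: [4, 11, 21, 22, 25, 31, 41, 42]

The merge sort proceeds by recursively splitting the array and merging sorted halves.
After all merges, the sorted array is [4, 11, 21, 22, 25, 31, 41, 42].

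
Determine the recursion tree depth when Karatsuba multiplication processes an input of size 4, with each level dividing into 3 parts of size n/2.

For divide and conquer with division factor 2:

Problem sizes at each level:
Level 0: 4
Level 1: 2
Level 2: 1

The root is level 0 and the size-1 base case is level 2 (the tree spans levels 0 through 2, i.e. 3 levels counting the root), so the depth is the number of divisions: log_2(4) = 2

The recursion tree depth is log_2(4) = 2. At each level, the problem size is divided by 2, so it takes 2 divisions to reduce to a base case of size 1. The algorithm makes 3 recursive calls at each level.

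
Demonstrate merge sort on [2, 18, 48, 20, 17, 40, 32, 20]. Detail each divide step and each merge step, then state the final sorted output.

Merge sort trace:

Split: [2, 18, 48, 20, 17, 40, 32, 20] -> [2, 18, 48, 20] and [17, 40, 32, 20]
  Split: [2, 18, 48, 20] -> [2, 18] and [48, 20]
    Split: [2, 18] -> [2] and [18]
    Merge: [2] + [18] -> [2, 18]
    Split: [48, 20] -> [48] and [20]
    Merge: [48] + [20] -> [20, 48]
  Merge: [2, 18] + [20, 48] -> [2, 18, 20, 48]
  Split: [17, 40, 32, 20] -> [17, 40] and [32, 20]
    Split: [17, 40] -> [17] and [40]
    Merge: [17] + [40] -> [17, 40]
    Split: [32, 20] -> [32] and [20]
    Merge: [32] + [20] -> [20, 32]
  Merge: [17, 40] + [20, 32] -> [17, 20, 32, 40]
Merge: [2, 18, 20, 48] + [17, 20, 32, 40] -> [2, 17, 18, 20, 20, 32, 40, 48]

Final sorted array: [2, 17, 18, 20, 20, 32, 40, 48]

The merge sort proceeds by recursively splitting the array and merging sorted halves.
After all merges, the sorted array is [2, 17, 18, 20, 20, 32, 40, 48].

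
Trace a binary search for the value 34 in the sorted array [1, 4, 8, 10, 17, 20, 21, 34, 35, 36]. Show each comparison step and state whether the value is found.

Binary search for 34 in [1, 4, 8, 10, 17, 20, 21, 34, 35, 36]:

lo=0, hi=9, mid=4, arr[mid]=17 -> 17 < 34, search right half
lo=5, hi=9, mid=7, arr[mid]=34 -> Found target at index 7!

Binary search finds 34 at index 7 after 2 comparisons. The search repeatedly halves the search space by comparing with the middle element.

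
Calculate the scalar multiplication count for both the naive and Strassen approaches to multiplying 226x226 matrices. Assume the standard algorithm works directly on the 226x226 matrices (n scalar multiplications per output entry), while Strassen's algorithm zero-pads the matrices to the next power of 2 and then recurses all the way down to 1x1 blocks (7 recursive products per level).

Matrix multiplication for 226x226 matrices:

Strassen's algorithm requires power-of-2 dimensions. Pad 226x226 to 256x256 (next power of 2).

Standard algorithm: 226^3 = 11543176 multiplications
Strassen's algorithm: 7^(log2(256)) = 7^8 = 5764801 multiplications
Savings: 11543176 - 5764801 = 5778375 multiplications

Standard: 11543176 multiplications (226^3). Strassen: 5764801 multiplications (7^8, after padding to 256x256). Strassen reduces 8 recursive multiplications to 7 at each level.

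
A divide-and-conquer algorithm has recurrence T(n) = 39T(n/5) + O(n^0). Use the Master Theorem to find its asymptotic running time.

Master Theorem for T(n) = 39T(n/5) + O(n^0):

a = 39, b = 5, c = 0
log_b(a) = log_5(39) = 2.2763

Case 1: c = 0 < log_5(39) = 2.2763
T(n) = O(n^(log_5 39))

For T(n) = 39T(n/5) + O(n^0): log_5(39) = 2.2763. This is Case 1 of the Master Theorem (c < log_b(a), work dominated by leaves), giving O(n^(log_5 39)).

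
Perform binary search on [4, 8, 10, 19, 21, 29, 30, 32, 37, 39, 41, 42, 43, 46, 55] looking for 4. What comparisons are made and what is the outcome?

Binary search for 4 in [4, 8, 10, 19, 21, 29, 30, 32, 37, 39, 41, 42, 43, 46, 55]:

lo=0, hi=14, mid=7, arr[mid]=32 -> 32 > 4, search left half
lo=0, hi=6, mid=3, arr[mid]=19 -> 19 > 4, search left half
lo=0, hi=2, mid=1, arr[mid]=8 -> 8 > 4, search left half
lo=0, hi=0, mid=0, arr[mid]=4 -> Found target at index 0!

Binary search finds 4 at index 0 after 4 comparisons. The search repeatedly halves the search space by comparing with the middle element.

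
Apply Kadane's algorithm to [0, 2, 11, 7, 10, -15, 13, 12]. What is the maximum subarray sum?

Using Kadane's algorithm on [0, 2, 11, 7, 10, -15, 13, 12]:

Scanning through the array:
Position 1 (value 2): max_ending_here = 2, max_so_far = 2
Position 2 (value 11): max_ending_here = 13, max_so_far = 13
Position 3 (value 7): max_ending_here = 20, max_so_far = 20
Position 4 (value 10): max_ending_here = 30, max_so_far = 30
Position 5 (value -15): max_ending_here = 15, max_so_far = 30
Position 6 (value 13): max_ending_here = 28, max_so_far = 30
Position 7 (value 12): max_ending_here = 40, max_so_far = 40

Maximum subarray: [0, 2, 11, 7, 10, -15, 13, 12]
Maximum sum: 40

The maximum subarray is [0, 2, 11, 7, 10, -15, 13, 12] with sum 40. This subarray runs from index 0 to index 7.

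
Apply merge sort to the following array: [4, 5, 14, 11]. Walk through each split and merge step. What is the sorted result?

Merge sort trace:

Split: [4, 5, 14, 11] -> [4, 5] and [14, 11]
  Split: [4, 5] -> [4] and [5]
  Merge: [4] + [5] -> [4, 5]
  Split: [14, 11] -> [14] and [11]
  Merge: [14] + [11] -> [11, 14]
Merge: [4, 5] + [11, 14] -> [4, 5, 11, 14]

Final sorted array: [4, 5, 11, 14]

The merge sort proceeds by recursively splitting the array and merging sorted halves.
After all merges, the sorted array is [4, 5, 11, 14].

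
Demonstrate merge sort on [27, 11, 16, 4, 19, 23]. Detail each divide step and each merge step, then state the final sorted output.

Merge sort trace:

Split: [27, 11, 16, 4, 19, 23] -> [27, 11, 16] and [4, 19, 23]
  Split: [27, 11, 16] -> [27] and [11, 16]
    Split: [11, 16] -> [11] and [16]
    Merge: [11] + [16] -> [11, 16]
  Merge: [27] + [11, 16] -> [11, 16, 27]
  Split: [4, 19, 23] -> [4] and [19, 23]
    Split: [19, 23] -> [19] and [23]
    Merge: [19] + [23] -> [19, 23]
  Merge: [4] + [19, 23] -> [4, 19, 23]
Merge: [11, 16, 27] + [4, 19, 23] -> [4, 11, 16, 19, 23, 27]

Final sorted array: [4, 11, 16, 19, 23, 27]

The merge sort proceeds by recursively splitting the array and merging sorted halves.
After all merges, the sorted array is [4, 11, 16, 19, 23, 27].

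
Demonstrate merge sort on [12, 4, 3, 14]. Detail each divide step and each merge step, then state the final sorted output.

Merge sort trace:

Split: [12, 4, 3, 14] -> [12, 4] and [3, 14]
  Split: [12, 4] -> [12] and [4]
  Merge: [12] + [4] -> [4, 12]
  Split: [3, 14] -> [3] and [14]
  Merge: [3] + [14] -> [3, 14]
Merge: [4, 12] + [3, 14] -> [3, 4, 12, 14]

Final sorted array: [3, 4, 12, 14]

The merge sort proceeds by recursively splitting the array and merging sorted halves.
After all merges, the sorted array is [3, 4, 12, 14].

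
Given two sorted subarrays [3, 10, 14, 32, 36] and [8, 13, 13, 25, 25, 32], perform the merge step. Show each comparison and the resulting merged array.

Merging process:

Compare 3 vs 8: take 3 from left. Merged: [3]
Compare 10 vs 8: take 8 from right. Merged: [3, 8]
Compare 10 vs 13: take 10 from left. Merged: [3, 8, 10]
Compare 14 vs 13: take 13 from right. Merged: [3, 8, 10, 13]
Compare 14 vs 13: take 13 from right. Merged: [3, 8, 10, 13, 13]
Compare 14 vs 25: take 14 from left. Merged: [3, 8, 10, 13, 13, 14]
Compare 32 vs 25: take 25 from right. Merged: [3, 8, 10, 13, 13, 14, 25]
Compare 32 vs 25: take 25 from right. Merged: [3, 8, 10, 13, 13, 14, 25, 25]
Compare 32 vs 32: take 32 from left. Merged: [3, 8, 10, 13, 13, 14, 25, 25, 32]
Compare 36 vs 32: take 32 from right. Merged: [3, 8, 10, 13, 13, 14, 25, 25, 32, 32]
Append remaining from left: [36]. Merged: [3, 8, 10, 13, 13, 14, 25, 25, 32, 32, 36]

Final merged array: [3, 8, 10, 13, 13, 14, 25, 25, 32, 32, 36]
Total comparisons: 10

The merged array is [3, 8, 10, 13, 13, 14, 25, 25, 32, 32, 36], requiring 10 comparisons. The merge step runs in O(n) time where n is the total number of elements.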